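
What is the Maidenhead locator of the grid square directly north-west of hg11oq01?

Longitude extended square 0; −1 → -1, wraps to 9, carry into subsquare.
Longitude subsquare o = 14; −1 → 13 = n.
Latitude extended square 1; +1 → 2.

HG11nq92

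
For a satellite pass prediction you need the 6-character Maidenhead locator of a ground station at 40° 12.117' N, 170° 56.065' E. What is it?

RN50le

Shift to the Maidenhead origin (180°W, 90°S): lon 350.9344, lat 130.2020.
Field (20°×10°, letters A–R): 350.9344/20 → 17 → R, 130.2020/10 → 13 → N; chars RN.
Square (2°×1°, digits 0–9): 10.9344/2 → 5, 0.2020/1 → 0; chars 50.
Subsquare (5′×2.5′, letters a–x): 0.9344/0.0833333 → 11 → l, 0.2020/0.0416667 → 4 → e; chars le.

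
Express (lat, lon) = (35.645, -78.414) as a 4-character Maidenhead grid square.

Shift to the Maidenhead origin (180°W, 90°S): lon 101.59, lat 125.65.
Field: lon ⌊101.59/20⌋ = 5 → F; lat ⌊125.65/10⌋ = 12 → M.
Square: lon ⌊1.59/2⌋ = 0; lat ⌊5.65/1⌋ = 5.

FM05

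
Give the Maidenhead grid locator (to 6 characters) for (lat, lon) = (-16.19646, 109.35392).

OH43qt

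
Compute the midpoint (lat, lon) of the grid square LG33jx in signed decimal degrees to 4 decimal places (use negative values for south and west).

-26.0208, 46.7917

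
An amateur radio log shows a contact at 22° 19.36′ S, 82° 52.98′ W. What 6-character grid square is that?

EG87nq

Shift to the Maidenhead origin (180°W, 90°S): lon 97.1170, lat 67.6773.
Field: lon ⌊97.1170/20⌋ = 4 → E; lat ⌊67.6773/10⌋ = 6 → G.
Square: lon ⌊17.1170/2⌋ = 8; lat ⌊7.6773/1⌋ = 7.
Subsquare: lon ⌊1.1170/0.0833333⌋ = 13 → n; lat ⌊0.6773/0.0416667⌋ = 16 → q.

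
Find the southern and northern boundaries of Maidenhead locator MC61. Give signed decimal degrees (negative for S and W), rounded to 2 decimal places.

Field M=12, C=2: +12·20° lon, +2·10° lat → SW at lon 60°, lat -70°.
Square 6, 1: +6·2° lon, +1·1° lat → SW at lon 72°, lat -69°.
Cell spans 2° lon × 1° lat.
south -69.00, north -68.00.

-69.00, -68.00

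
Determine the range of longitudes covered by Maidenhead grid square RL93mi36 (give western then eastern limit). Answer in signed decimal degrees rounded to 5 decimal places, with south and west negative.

179.02500, 179.03333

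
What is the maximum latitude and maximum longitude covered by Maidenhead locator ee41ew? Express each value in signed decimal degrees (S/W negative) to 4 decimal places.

-48.0417, -91.5833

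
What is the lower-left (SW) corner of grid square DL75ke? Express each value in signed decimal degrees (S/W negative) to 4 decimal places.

Field D=3, L=11: +3·20° lon, +11·10° lat → SW at lon -120°, lat 20°.
Square 7, 5: +7·2° lon, +5·1° lat → SW at lon -106°, lat 25°.
Subsquare k=10, e=4: +10·0.0833333° lon, +4·0.0416667° lat → SW at lon -105.167°, lat 25.1667°.
latitude 25.1667, longitude -105.1667.

25.1667, -105.1667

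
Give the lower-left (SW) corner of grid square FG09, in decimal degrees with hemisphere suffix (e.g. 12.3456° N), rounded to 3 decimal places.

Field F=5, G=6: +5·20° lon, +6·10° lat → SW at lon -80°, lat -30°.
Square 0, 9: +0·2° lon, +9·1° lat → SW at lon -80°, lat -21°.
latitude 21.000° S, longitude 80.000° W.

21.000° S, 80.000° W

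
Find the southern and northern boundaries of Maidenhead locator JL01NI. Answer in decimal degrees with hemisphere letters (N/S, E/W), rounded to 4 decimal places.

Field J=9, L=11: +9·20° lon, +11·10° lat → SW at lon 0°, lat 20°.
Square 0, 1: +0·2° lon, +1·1° lat → SW at lon 0°, lat 21°.
Subsquare n=13, i=8: +13·0.0833333° lon, +8·0.0416667° lat → SW at lon 1.08333°, lat 21.3333°.
Cell spans 0.0833333° lon × 0.0416667° lat.
south 21.3333° N, north 21.3750° N.

21.3333° N, 21.3750° N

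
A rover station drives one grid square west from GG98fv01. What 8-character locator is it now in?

GG98ev91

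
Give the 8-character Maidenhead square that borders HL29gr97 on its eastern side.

HL29hr07

Longitude extended square 9; +1 → 10, wraps to 0, carry into subsquare.
Longitude subsquare g = 6; +1 → 7 = h.
The latitude characters are unchanged.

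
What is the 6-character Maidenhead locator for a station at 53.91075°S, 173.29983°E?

RD66pc

Shift to the Maidenhead origin (180°W, 90°S): lon 353.2998, lat 36.0892.
Field (20°×10°, letters A–R): lon ⌊353.2998/20⌋ = 17 → R; lat ⌊36.0892/10⌋ = 3 → D.
Square (2°×1°, digits 0–9): lon ⌊13.2998/2⌋ = 6; lat ⌊6.0892/1⌋ = 6.
Subsquare (5′×2.5′, letters a–x): lon ⌊1.2998/0.0833333⌋ = 15 → p; lat ⌊0.0892/0.0416667⌋ = 2 → c.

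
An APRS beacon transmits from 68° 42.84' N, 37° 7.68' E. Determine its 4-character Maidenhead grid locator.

Add 180° to longitude and 90° to latitude: 217.13, 158.71.
Field (20°×10°, letters A–R): 217.13/20 → 10 → K, 158.71/10 → 15 → P; chars KP.
Square (2°×1°, digits 0–9): 17.13/2 → 8, 8.71/1 → 8; chars 88.

KP88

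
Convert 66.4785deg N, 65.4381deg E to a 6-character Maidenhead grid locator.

Offset from 180°W / 90°S: lon 245.4381°, lat 156.4785°.
Field: 245.4381/20 → 12 → M, 156.4785/10 → 15 → P; chars MP.
Square: 5.4381/2 → 2, 6.4785/1 → 6; chars 26.
Subsquare: 1.4381/0.0833333 → 17 → r, 0.4785/0.0416667 → 11 → l; chars rl.

MP26rl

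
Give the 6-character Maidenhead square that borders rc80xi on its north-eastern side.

RC90aj

Longitude subsquare x = 23; +1 → 24, wraps to 0 = a, carry into square.
Longitude square 8; +1 → 9.
Latitude subsquare i = 8; +1 → 9 = j.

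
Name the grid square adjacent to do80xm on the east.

DO90am

Longitude subsquare x = 23; +1 → 24, wraps to 0 = a, carry into square.
Longitude square 8; +1 → 9.
The latitude characters are unchanged.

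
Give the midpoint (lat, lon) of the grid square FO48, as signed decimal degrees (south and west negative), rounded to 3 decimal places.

Field F=5, O=14: +5·20° lon, +14·10° lat → SW at lon -80°, lat 50°.
Square 4, 8: +4·2° lon, +8·1° lat → SW at lon -72°, lat 58°.
Cell spans 2° lon × 1° lat. Centre is SW corner plus half of each.
latitude 58.500, longitude -71.000.

58.500, -71.000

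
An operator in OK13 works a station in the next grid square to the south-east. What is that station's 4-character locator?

Longitude square 1; +1 → 2.
Latitude square 3; −1 → 2.

OK22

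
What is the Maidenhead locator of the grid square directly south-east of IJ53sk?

IJ53tj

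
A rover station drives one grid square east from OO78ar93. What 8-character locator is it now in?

OO78br03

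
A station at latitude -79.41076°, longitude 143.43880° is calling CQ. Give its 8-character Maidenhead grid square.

QB10ro21

Add 180° to longitude and 90° to latitude: 323.43880, 10.58924.
Field (20°×10°, letters A–R): 323.43880/20 → 16 → Q, 10.58924/10 → 1 → B; chars QB.
Square (2°×1°, digits 0–9): 3.43880/2 → 1, 0.58924/1 → 0; chars 10.
Subsquare (5′×2.5′, letters a–x): 1.43880/0.0833333 → 17 → r, 0.58924/0.0416667 → 14 → o; chars ro.
Extended square (30″×15″, digits 0–9): 0.02213/0.00833333 → 2, 0.00591/0.00416667 → 1; chars 21.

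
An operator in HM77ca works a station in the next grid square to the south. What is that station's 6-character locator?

HM76cx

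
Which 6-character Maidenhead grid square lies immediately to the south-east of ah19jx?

AH19kw

Longitude subsquare j = 9; +1 → 10 = k.
Latitude subsquare x = 23; −1 → 22 = w.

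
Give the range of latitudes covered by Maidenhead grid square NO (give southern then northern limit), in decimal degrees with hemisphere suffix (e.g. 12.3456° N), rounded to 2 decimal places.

50.00° N, 60.00° N

Field N=13, O=14: +13·20° lon, +14·10° lat → SW at lon 80°, lat 50°.
Cell spans 20° lon × 10° lat.
south 50.00° N, north 60.00° N.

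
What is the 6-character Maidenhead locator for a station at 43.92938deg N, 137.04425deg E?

Offset from 180°W / 90°S: lon 317.0443°, lat 133.9294°.
Field: lon ⌊317.0443/20⌋ = 15 → P; lat ⌊133.9294/10⌋ = 13 → N.
Square: lon ⌊17.0443/2⌋ = 8; lat ⌊3.9294/1⌋ = 3.
Subsquare: lon ⌊1.0443/0.0833333⌋ = 12 → m; lat ⌊0.9294/0.0416667⌋ = 22 → w.

PN83mw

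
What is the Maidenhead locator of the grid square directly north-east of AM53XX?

AM64aa

Longitude subsquare x = 23; +1 → 24, wraps to 0 = a, carry into square.
Longitude square 5; +1 → 6.
Latitude subsquare x = 23; +1 → 24, wraps to 0 = a, carry into square.
Latitude square 3; +1 → 4.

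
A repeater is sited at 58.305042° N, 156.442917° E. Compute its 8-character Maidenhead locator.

QO88fh33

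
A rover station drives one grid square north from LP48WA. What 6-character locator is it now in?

Latitude subsquare a = 0; +1 → 1 = b.
The longitude characters are unchanged.

LP48wb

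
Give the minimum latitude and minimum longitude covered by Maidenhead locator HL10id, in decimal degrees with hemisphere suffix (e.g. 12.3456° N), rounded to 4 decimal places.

Field H=7, L=11: +7·20° lon, +11·10° lat → SW at lon -40°, lat 20°.
Square 1, 0: +1·2° lon, +0·1° lat → SW at lon -38°, lat 20°.
Subsquare i=8, d=3: +8·0.0833333° lon, +3·0.0416667° lat → SW at lon -37.3333°, lat 20.125°.
latitude 20.1250° N, longitude 37.3333° W.

20.1250° N, 37.3333° W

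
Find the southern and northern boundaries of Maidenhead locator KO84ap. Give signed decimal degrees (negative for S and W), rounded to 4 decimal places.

54.6250, 54.6667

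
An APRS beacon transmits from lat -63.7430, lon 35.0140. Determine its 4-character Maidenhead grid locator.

Add 180° to longitude and 90° to latitude: 215.01, 26.26.
Field: lon ⌊215.01/20⌋ = 10 → K; lat ⌊26.26/10⌋ = 2 → C.
Square: lon ⌊15.01/2⌋ = 7; lat ⌊6.26/1⌋ = 6.

KC76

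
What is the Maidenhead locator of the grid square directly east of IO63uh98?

IO63vh08

Longitude extended square 9; +1 → 10, wraps to 0, carry into subsquare.
Longitude subsquare u = 20; +1 → 21 = v.
The latitude characters are unchanged.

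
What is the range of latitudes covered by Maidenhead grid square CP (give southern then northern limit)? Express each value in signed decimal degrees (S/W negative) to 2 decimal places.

60.00, 70.00

Field C=2, P=15: +2·20° lon, +15·10° lat → SW at lon -140°, lat 60°.
Cell spans 20° lon × 10° lat.
south 60.00, north 70.00.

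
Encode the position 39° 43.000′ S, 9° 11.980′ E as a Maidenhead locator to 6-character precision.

JF40og

Add 180° to longitude and 90° to latitude: 189.1997, 50.2833.
Field (20°×10°, letters A–R): lon ⌊189.1997/20⌋ = 9 → J; lat ⌊50.2833/10⌋ = 5 → F.
Square (2°×1°, digits 0–9): lon ⌊9.1997/2⌋ = 4; lat ⌊0.2833/1⌋ = 0.
Subsquare (5′×2.5′, letters a–x): lon ⌊1.1997/0.0833333⌋ = 14 → o; lat ⌊0.2833/0.0416667⌋ = 6 → g.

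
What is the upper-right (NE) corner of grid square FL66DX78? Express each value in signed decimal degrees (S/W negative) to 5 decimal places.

Field F=5, L=11: +5·20° lon, +11·10° lat → SW at lon -80°, lat 20°.
Square 6, 6: +6·2° lon, +6·1° lat → SW at lon -68°, lat 26°.
Subsquare d=3, x=23: +3·0.0833333° lon, +23·0.0416667° lat → SW at lon -67.75°, lat 26.9583°.
Extended square 7, 8: +7·0.00833333° lon, +8·0.00416667° lat → SW at lon -67.6917°, lat 26.9917°.
Cell spans 0.00833333° lon × 0.00416667° lat. NE corner is SW corner plus one full cell.
latitude 26.99583, longitude -67.68333.

26.99583, -67.68333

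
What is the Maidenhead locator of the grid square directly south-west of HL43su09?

HL43ru98

Longitude extended square 0; −1 → -1, wraps to 9, carry into subsquare.
Longitude subsquare s = 18; −1 → 17 = r.
Latitude extended square 9; −1 → 8.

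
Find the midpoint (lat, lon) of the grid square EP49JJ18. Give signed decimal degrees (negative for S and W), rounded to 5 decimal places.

69.41042, -91.23750

Field E=4, P=15: +4·20° lon, +15·10° lat → SW at lon -100°, lat 60°.
Square 4, 9: +4·2° lon, +9·1° lat → SW at lon -92°, lat 69°.
Subsquare j=9, j=9: +9·0.0833333° lon, +9·0.0416667° lat → SW at lon -91.25°, lat 69.375°.
Extended square 1, 8: +1·0.00833333° lon, +8·0.00416667° lat → SW at lon -91.2417°, lat 69.4083°.
Cell spans 0.00833333° lon × 0.00416667° lat. Centre is SW corner plus half of each.
latitude 69.41042, longitude -91.23750.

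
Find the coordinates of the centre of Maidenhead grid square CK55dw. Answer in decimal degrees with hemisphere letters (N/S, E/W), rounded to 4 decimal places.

15.9375° N, 129.7083° W

Field C=2, K=10: +2·20° lon, +10·10° lat → SW at lon -140°, lat 10°.
Square 5, 5: +5·2° lon, +5·1° lat → SW at lon -130°, lat 15°.
Subsquare d=3, w=22: +3·0.0833333° lon, +22·0.0416667° lat → SW at lon -129.75°, lat 15.9167°.
Cell spans 0.0833333° lon × 0.0416667° lat. Centre is SW corner plus half of each.
latitude 15.9375° N, longitude 129.7083° W.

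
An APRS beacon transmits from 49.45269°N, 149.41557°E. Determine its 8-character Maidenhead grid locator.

QN49qk98

Offset from 180°W / 90°S: lon 329.41557°, lat 139.45269°.
Field: 329.41557/20 → 16 → Q, 139.45269/10 → 13 → N; chars QN.
Square: 9.41557/2 → 4, 9.45269/1 → 9; chars 49.
Subsquare: 1.41557/0.0833333 → 16 → q, 0.45269/0.0416667 → 10 → k; chars qk.
Extended square: 0.08224/0.00833333 → 9, 0.03602/0.00416667 → 8; chars 98.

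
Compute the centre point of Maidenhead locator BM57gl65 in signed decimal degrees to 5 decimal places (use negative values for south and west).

Field B=1, M=12: +1·20° lon, +12·10° lat → SW at lon -160°, lat 30°.
Square 5, 7: +5·2° lon, +7·1° lat → SW at lon -150°, lat 37°.
Subsquare g=6, l=11: +6·0.0833333° lon, +11·0.0416667° lat → SW at lon -149.5°, lat 37.4583°.
Extended square 6, 5: +6·0.00833333° lon, +5·0.00416667° lat → SW at lon -149.45°, lat 37.4792°.
Cell spans 0.00833333° lon × 0.00416667° lat. Centre is SW corner plus half of each.
latitude 37.48125, longitude -149.44583.

37.48125, -149.44583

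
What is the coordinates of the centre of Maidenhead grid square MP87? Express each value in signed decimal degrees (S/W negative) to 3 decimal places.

Field M=12, P=15: +12·20° lon, +15·10° lat → SW at lon 60°, lat 60°.
Square 8, 7: +8·2° lon, +7·1° lat → SW at lon 76°, lat 67°.
Cell spans 2° lon × 1° lat. Centre is SW corner plus half of each.
latitude 67.500, longitude 77.000.

67.500, 77.000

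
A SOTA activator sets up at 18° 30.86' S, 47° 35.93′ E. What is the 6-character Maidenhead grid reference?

Offset from 180°W / 90°S: lon 227.5988°, lat 71.4857°.
Field: lon ⌊227.5988/20⌋ = 11 → L; lat ⌊71.4857/10⌋ = 7 → H.
Square: lon ⌊7.5988/2⌋ = 3; lat ⌊1.4857/1⌋ = 1.
Subsquare: lon ⌊1.5988/0.0833333⌋ = 19 → t; lat ⌊0.4857/0.0416667⌋ = 11 → l.

LH31tl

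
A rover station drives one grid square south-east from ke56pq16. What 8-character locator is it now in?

Longitude extended square 1; +1 → 2.
Latitude extended square 6; −1 → 5.

KE56pq25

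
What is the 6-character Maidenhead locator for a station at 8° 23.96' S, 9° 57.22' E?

JI41xo

Offset from 180°W / 90°S: lon 189.9537°, lat 81.6007°.
Field: lon ⌊189.9537/20⌋ = 9 → J; lat ⌊81.6007/10⌋ = 8 → I.
Square: lon ⌊9.9537/2⌋ = 4; lat ⌊1.6007/1⌋ = 1.
Subsquare: lon ⌊1.9537/0.0833333⌋ = 23 → x; lat ⌊0.6007/0.0416667⌋ = 14 → o.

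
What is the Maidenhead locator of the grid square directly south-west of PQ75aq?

PQ65xp

Longitude subsquare a = 0; −1 → -1, wraps to 23 = x, carry into square.
Longitude square 7; −1 → 6.
Latitude subsquare q = 16; −1 → 15 = p.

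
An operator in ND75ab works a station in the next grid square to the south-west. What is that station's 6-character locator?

ND65xa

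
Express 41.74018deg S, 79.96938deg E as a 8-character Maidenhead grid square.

ME98xg62

Add 180° to longitude and 90° to latitude: 259.96938, 48.25982.
Field (20°×10°, letters A–R): 259.96938/20 → 12 → M, 48.25982/10 → 4 → E; chars ME.
Square (2°×1°, digits 0–9): 19.96938/2 → 9, 8.25982/1 → 8; chars 98.
Subsquare (5′×2.5′, letters a–x): 1.96938/0.0833333 → 23 → x, 0.25982/0.0416667 → 6 → g; chars xg.
Extended square (30″×15″, digits 0–9): 0.05271/0.00833333 → 6, 0.00982/0.00416667 → 2; chars 62.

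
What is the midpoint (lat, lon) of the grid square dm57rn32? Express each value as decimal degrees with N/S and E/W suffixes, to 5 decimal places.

Field D=3, M=12: +3·20° lon, +12·10° lat → SW at lon -120°, lat 30°.
Square 5, 7: +5·2° lon, +7·1° lat → SW at lon -110°, lat 37°.
Subsquare r=17, n=13: +17·0.0833333° lon, +13·0.0416667° lat → SW at lon -108.583°, lat 37.5417°.
Extended square 3, 2: +3·0.00833333° lon, +2·0.00416667° lat → SW at lon -108.558°, lat 37.55°.
Cell spans 0.00833333° lon × 0.00416667° lat. Centre is SW corner plus half of each.
latitude 37.55208° N, longitude 108.55417° W.

37.55208° N, 108.55417° W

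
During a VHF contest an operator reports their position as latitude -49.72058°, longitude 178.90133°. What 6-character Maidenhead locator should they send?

RE90kg

Shift to the Maidenhead origin (180°W, 90°S): lon 358.9013, lat 40.2794.
Field: lon ⌊358.9013/20⌋ = 17 → R; lat ⌊40.2794/10⌋ = 4 → E.
Square: lon ⌊18.9013/2⌋ = 9; lat ⌊0.2794/1⌋ = 0.
Subsquare: lon ⌊0.9013/0.0833333⌋ = 10 → k; lat ⌊0.2794/0.0416667⌋ = 6 → g.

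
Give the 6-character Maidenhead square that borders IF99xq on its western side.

Longitude subsquare x = 23; −1 → 22 = w.
The latitude characters are unchanged.

IF99wq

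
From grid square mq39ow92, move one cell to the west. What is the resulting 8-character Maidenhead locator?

Longitude extended square 9; −1 → 8.
The latitude characters are unchanged.

MQ39ow82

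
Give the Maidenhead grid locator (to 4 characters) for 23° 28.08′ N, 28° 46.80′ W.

HL53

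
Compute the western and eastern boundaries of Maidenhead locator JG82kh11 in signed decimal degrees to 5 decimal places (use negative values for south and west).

Field J=9, G=6: +9·20° lon, +6·10° lat → SW at lon 0°, lat -30°.
Square 8, 2: +8·2° lon, +2·1° lat → SW at lon 16°, lat -28°.
Subsquare k=10, h=7: +10·0.0833333° lon, +7·0.0416667° lat → SW at lon 16.8333°, lat -27.7083°.
Extended square 1, 1: +1·0.00833333° lon, +1·0.00416667° lat → SW at lon 16.8417°, lat -27.7042°.
Cell spans 0.00833333° lon × 0.00416667° lat.
west 16.84167, east 16.85000.

16.84167, 16.85000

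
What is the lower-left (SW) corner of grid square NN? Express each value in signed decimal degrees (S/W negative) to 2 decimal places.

40.00, 80.00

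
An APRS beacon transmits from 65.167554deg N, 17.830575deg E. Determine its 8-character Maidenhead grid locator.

JP85ve90

Offset from 180°W / 90°S: lon 197.83058°, lat 155.16755°.
Field: lon ⌊197.83058/20⌋ = 9 → J; lat ⌊155.16755/10⌋ = 15 → P.
Square: lon ⌊17.83058/2⌋ = 8; lat ⌊5.16755/1⌋ = 5.
Subsquare: lon ⌊1.83058/0.0833333⌋ = 21 → v; lat ⌊0.16755/0.0416667⌋ = 4 → e.
Extended square: lon ⌊0.08058/0.00833333⌋ = 9; lat ⌊0.00089/0.00416667⌋ = 0.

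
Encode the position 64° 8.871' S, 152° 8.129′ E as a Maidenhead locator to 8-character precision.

QC65bu64

Offset from 180°W / 90°S: lon 332.13548°, lat 25.85215°.
Field (20°×10°, letters A–R): lon ⌊332.13548/20⌋ = 16 → Q; lat ⌊25.85215/10⌋ = 2 → C.
Square (2°×1°, digits 0–9): lon ⌊12.13548/2⌋ = 6; lat ⌊5.85215/1⌋ = 5.
Subsquare (5′×2.5′, letters a–x): lon ⌊0.13548/0.0833333⌋ = 1 → b; lat ⌊0.85215/0.0416667⌋ = 20 → u.
Extended square (30″×15″, digits 0–9): lon ⌊0.05215/0.00833333⌋ = 6; lat ⌊0.01882/0.00416667⌋ = 4.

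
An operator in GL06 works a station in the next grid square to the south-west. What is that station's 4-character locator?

FL95

Longitude square 0; −1 → -1, wraps to 9, carry into field.
Longitude field G = 6; −1 → 5 = F.
Latitude square 6; −1 → 5.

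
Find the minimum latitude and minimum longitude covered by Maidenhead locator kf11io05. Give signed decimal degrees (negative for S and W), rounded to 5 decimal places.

-38.39583, 22.66667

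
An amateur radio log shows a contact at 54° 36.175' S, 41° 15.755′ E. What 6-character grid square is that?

Add 180° to longitude and 90° to latitude: 221.2626, 35.3971.
Field: lon ⌊221.2626/20⌋ = 11 → L; lat ⌊35.3971/10⌋ = 3 → D.
Square: lon ⌊1.2626/2⌋ = 0; lat ⌊5.3971/1⌋ = 5.
Subsquare: lon ⌊1.2626/0.0833333⌋ = 15 → p; lat ⌊0.3971/0.0416667⌋ = 9 → j.

LD05pj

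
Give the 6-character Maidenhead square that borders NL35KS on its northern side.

NL35kt

Latitude subsquare s = 18; +1 → 19 = t.
The longitude characters are unchanged.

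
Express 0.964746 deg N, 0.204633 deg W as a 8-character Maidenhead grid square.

IJ90vx51

Offset from 180°W / 90°S: lon 179.79537°, lat 90.96475°.
Field: 179.79537/20 → 8 → I, 90.96475/10 → 9 → J; chars IJ.
Square: 19.79537/2 → 9, 0.96475/1 → 0; chars 90.
Subsquare: 1.79537/0.0833333 → 21 → v, 0.96475/0.0416667 → 23 → x; chars vx.
Extended square: 0.04537/0.00833333 → 5, 0.00641/0.00416667 → 1; chars 51.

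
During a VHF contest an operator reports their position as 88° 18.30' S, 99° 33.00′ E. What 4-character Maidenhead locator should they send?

NA91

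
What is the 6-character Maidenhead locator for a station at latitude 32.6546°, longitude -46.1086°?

Add 180° to longitude and 90° to latitude: 133.8914, 122.6546.
Field: 133.8914/20 → 6 → G, 122.6546/10 → 12 → M; chars GM.
Square: 13.8914/2 → 6, 2.6546/1 → 2; chars 62.
Subsquare: 1.8914/0.0833333 → 22 → w, 0.6546/0.0416667 → 15 → p; chars wp.

GM62wp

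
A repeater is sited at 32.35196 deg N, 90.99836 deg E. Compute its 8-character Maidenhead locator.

Add 180° to longitude and 90° to latitude: 270.99836, 122.35196.
Field: 270.99836/20 → 13 → N, 122.35196/10 → 12 → M; chars NM.
Square: 10.99836/2 → 5, 2.35196/1 → 2; chars 52.
Subsquare: 0.99836/0.0833333 → 11 → l, 0.35196/0.0416667 → 8 → i; chars li.
Extended square: 0.08169/0.00833333 → 9, 0.01863/0.00416667 → 4; chars 94.

NM52li94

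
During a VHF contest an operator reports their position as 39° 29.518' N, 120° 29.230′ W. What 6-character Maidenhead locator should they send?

CM99sl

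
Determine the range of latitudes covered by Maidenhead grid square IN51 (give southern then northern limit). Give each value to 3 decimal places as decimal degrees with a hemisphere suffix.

41.000° N, 42.000° N

Field I=8, N=13: +8·20° lon, +13·10° lat → SW at lon -20°, lat 40°.
Square 5, 1: +5·2° lon, +1·1° lat → SW at lon -10°, lat 41°.
Cell spans 2° lon × 1° lat.
south 41.000° N, north 42.000° N.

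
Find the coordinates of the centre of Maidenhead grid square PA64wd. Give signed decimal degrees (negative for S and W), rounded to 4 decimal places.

-85.8542, 133.8750

Field P=15, A=0: +15·20° lon, +0·10° lat → SW at lon 120°, lat -90°.
Square 6, 4: +6·2° lon, +4·1° lat → SW at lon 132°, lat -86°.
Subsquare w=22, d=3: +22·0.0833333° lon, +3·0.0416667° lat → SW at lon 133.833°, lat -85.875°.
Cell spans 0.0833333° lon × 0.0416667° lat. Centre is SW corner plus half of each.
latitude -85.8542, longitude 133.8750.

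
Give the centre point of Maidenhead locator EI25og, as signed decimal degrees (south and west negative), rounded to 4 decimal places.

Field E=4, I=8: +4·20° lon, +8·10° lat → SW at lon -100°, lat -10°.
Square 2, 5: +2·2° lon, +5·1° lat → SW at lon -96°, lat -5°.
Subsquare o=14, g=6: +14·0.0833333° lon, +6·0.0416667° lat → SW at lon -94.8333°, lat -4.75°.
Cell spans 0.0833333° lon × 0.0416667° lat. Centre is SW corner plus half of each.
latitude -4.7292, longitude -94.7917.

-4.7292, -94.7917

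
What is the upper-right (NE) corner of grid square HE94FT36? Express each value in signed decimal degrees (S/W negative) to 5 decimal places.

Field H=7, E=4: +7·20° lon, +4·10° lat → SW at lon -40°, lat -50°.
Square 9, 4: +9·2° lon, +4·1° lat → SW at lon -22°, lat -46°.
Subsquare f=5, t=19: +5·0.0833333° lon, +19·0.0416667° lat → SW at lon -21.5833°, lat -45.2083°.
Extended square 3, 6: +3·0.00833333° lon, +6·0.00416667° lat → SW at lon -21.5583°, lat -45.1833°.
Cell spans 0.00833333° lon × 0.00416667° lat. NE corner is SW corner plus one full cell.
latitude -45.17917, longitude -21.55000.

-45.17917, -21.55000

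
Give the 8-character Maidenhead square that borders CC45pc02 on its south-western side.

CC45oc91

Longitude extended square 0; −1 → -1, wraps to 9, carry into subsquare.
Longitude subsquare p = 15; −1 → 14 = o.
Latitude extended square 2; −1 → 1.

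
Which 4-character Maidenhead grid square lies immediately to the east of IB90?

Longitude square 9; +1 → 10, wraps to 0, carry into field.
Longitude field I = 8; +1 → 9 = J.
The latitude characters are unchanged.

JB00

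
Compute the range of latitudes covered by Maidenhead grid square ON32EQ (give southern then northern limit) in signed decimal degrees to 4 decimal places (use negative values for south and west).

42.6667, 42.7083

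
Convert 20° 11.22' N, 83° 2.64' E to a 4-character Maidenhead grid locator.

NL10

Add 180° to longitude and 90° to latitude: 263.04, 110.19.
Field: 263.04/20 → 13 → N, 110.19/10 → 11 → L; chars NL.
Square: 3.04/2 → 1, 0.19/1 → 0; chars 10.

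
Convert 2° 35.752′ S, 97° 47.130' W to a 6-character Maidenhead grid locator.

EI17cj

Add 180° to longitude and 90° to latitude: 82.2145, 87.4041.
Field (20°×10°, letters A–R): 82.2145/20 → 4 → E, 87.4041/10 → 8 → I; chars EI.
Square (2°×1°, digits 0–9): 2.2145/2 → 1, 7.4041/1 → 7; chars 17.
Subsquare (5′×2.5′, letters a–x): 0.2145/0.0833333 → 2 → c, 0.4041/0.0416667 → 9 → j; chars cj.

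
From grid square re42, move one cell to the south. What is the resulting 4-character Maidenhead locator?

RE41

Latitude square 2; −1 → 1.
The longitude characters are unchanged.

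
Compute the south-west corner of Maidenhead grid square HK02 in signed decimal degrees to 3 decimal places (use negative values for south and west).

Field H=7, K=10: +7·20° lon, +10·10° lat → SW at lon -40°, lat 10°.
Square 0, 2: +0·2° lon, +2·1° lat → SW at lon -40°, lat 12°.
latitude 12.000, longitude -40.000.

12.000, -40.000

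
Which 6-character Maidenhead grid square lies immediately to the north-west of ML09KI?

Longitude subsquare k = 10; −1 → 9 = j.
Latitude subsquare i = 8; +1 → 9 = j.

ML09jj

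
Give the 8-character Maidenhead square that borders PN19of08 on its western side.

Longitude extended square 0; −1 → -1, wraps to 9, carry into subsquare.
Longitude subsquare o = 14; −1 → 13 = n.
The latitude characters are unchanged.

PN19nf98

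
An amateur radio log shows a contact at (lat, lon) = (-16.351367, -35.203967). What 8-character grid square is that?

HH23jp55

Offset from 180°W / 90°S: lon 144.79603°, lat 73.64863°.
Field: 144.79603/20 → 7 → H, 73.64863/10 → 7 → H; chars HH.
Square: 4.79603/2 → 2, 3.64863/1 → 3; chars 23.
Subsquare: 0.79603/0.0833333 → 9 → j, 0.64863/0.0416667 → 15 → p; chars jp.
Extended square: 0.04603/0.00833333 → 5, 0.02363/0.00416667 → 5; chars 55.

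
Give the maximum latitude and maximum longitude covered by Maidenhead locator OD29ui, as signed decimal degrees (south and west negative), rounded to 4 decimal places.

Field O=14, D=3: +14·20° lon, +3·10° lat → SW at lon 100°, lat -60°.
Square 2, 9: +2·2° lon, +9·1° lat → SW at lon 104°, lat -51°.
Subsquare u=20, i=8: +20·0.0833333° lon, +8·0.0416667° lat → SW at lon 105.667°, lat -50.6667°.
Cell spans 0.0833333° lon × 0.0416667° lat. NE corner is SW corner plus one full cell.
latitude -50.6250, longitude 105.7500.

-50.6250, 105.7500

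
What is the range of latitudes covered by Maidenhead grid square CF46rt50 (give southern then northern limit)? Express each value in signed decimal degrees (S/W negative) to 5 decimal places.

Field C=2, F=5: +2·20° lon, +5·10° lat → SW at lon -140°, lat -40°.
Square 4, 6: +4·2° lon, +6·1° lat → SW at lon -132°, lat -34°.
Subsquare r=17, t=19: +17·0.0833333° lon, +19·0.0416667° lat → SW at lon -130.583°, lat -33.2083°.
Extended square 5, 0: +5·0.00833333° lon, +0·0.00416667° lat → SW at lon -130.542°, lat -33.2083°.
Cell spans 0.00833333° lon × 0.00416667° lat.
south -33.20833, north -33.20417.

-33.20833, -33.20417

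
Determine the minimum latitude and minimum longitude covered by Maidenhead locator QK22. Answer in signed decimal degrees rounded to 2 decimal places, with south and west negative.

Field Q=16, K=10: +16·20° lon, +10·10° lat → SW at lon 140°, lat 10°.
Square 2, 2: +2·2° lon, +2·1° lat → SW at lon 144°, lat 12°.
latitude 12.00, longitude 144.00.

12.00, 144.00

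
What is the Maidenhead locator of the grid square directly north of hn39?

Latitude square 9; +1 → 10, wraps to 0, carry into field.
Latitude field N = 13; +1 → 14 = O.
The longitude characters are unchanged.

HO30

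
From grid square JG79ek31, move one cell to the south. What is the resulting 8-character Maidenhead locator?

JG79ek30

Latitude extended square 1; −1 → 0.
The longitude characters are unchanged.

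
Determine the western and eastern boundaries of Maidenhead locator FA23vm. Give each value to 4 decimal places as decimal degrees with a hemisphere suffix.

Field F=5, A=0: +5·20° lon, +0·10° lat → SW at lon -80°, lat -90°.
Square 2, 3: +2·2° lon, +3·1° lat → SW at lon -76°, lat -87°.
Subsquare v=21, m=12: +21·0.0833333° lon, +12·0.0416667° lat → SW at lon -74.25°, lat -86.5°.
Cell spans 0.0833333° lon × 0.0416667° lat.
west 74.2500° W, east 74.1667° W.

74.2500° W, 74.1667° W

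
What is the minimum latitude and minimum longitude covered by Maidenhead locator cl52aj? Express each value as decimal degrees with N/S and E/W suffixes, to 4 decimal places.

22.3750° N, 130.0000° W

Field C=2, L=11: +2·20° lon, +11·10° lat → SW at lon -140°, lat 20°.
Square 5, 2: +5·2° lon, +2·1° lat → SW at lon -130°, lat 22°.
Subsquare a=0, j=9: +0·0.0833333° lon, +9·0.0416667° lat → SW at lon -130°, lat 22.375°.
latitude 22.3750° N, longitude 130.0000° W.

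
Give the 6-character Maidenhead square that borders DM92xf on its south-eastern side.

Longitude subsquare x = 23; +1 → 24, wraps to 0 = a, carry into square.
Longitude square 9; +1 → 10, wraps to 0, carry into field.
Longitude field D = 3; +1 → 4 = E.
Latitude subsquare f = 5; −1 → 4 = e.

EM02ae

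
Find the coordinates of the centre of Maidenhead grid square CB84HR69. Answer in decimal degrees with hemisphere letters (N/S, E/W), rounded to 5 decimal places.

75.25208° S, 123.36250° W

Field C=2, B=1: +2·20° lon, +1·10° lat → SW at lon -140°, lat -80°.
Square 8, 4: +8·2° lon, +4·1° lat → SW at lon -124°, lat -76°.
Subsquare h=7, r=17: +7·0.0833333° lon, +17·0.0416667° lat → SW at lon -123.417°, lat -75.2917°.
Extended square 6, 9: +6·0.00833333° lon, +9·0.00416667° lat → SW at lon -123.367°, lat -75.2542°.
Cell spans 0.00833333° lon × 0.00416667° lat. Centre is SW corner plus half of each.
latitude 75.25208° S, longitude 123.36250° W.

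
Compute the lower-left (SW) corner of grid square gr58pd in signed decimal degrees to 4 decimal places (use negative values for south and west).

88.1250, -48.7500

Field G=6, R=17: +6·20° lon, +17·10° lat → SW at lon -60°, lat 80°.
Square 5, 8: +5·2° lon, +8·1° lat → SW at lon -50°, lat 88°.
Subsquare p=15, d=3: +15·0.0833333° lon, +3·0.0416667° lat → SW at lon -48.75°, lat 88.125°.
latitude 88.1250, longitude -48.7500.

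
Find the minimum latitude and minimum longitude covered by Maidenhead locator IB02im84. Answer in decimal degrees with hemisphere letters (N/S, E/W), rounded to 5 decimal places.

77.48333° S, 19.26667° W

Field I=8, B=1: +8·20° lon, +1·10° lat → SW at lon -20°, lat -80°.
Square 0, 2: +0·2° lon, +2·1° lat → SW at lon -20°, lat -78°.
Subsquare i=8, m=12: +8·0.0833333° lon, +12·0.0416667° lat → SW at lon -19.3333°, lat -77.5°.
Extended square 8, 4: +8·0.00833333° lon, +4·0.00416667° lat → SW at lon -19.2667°, lat -77.4833°.
latitude 77.48333° S, longitude 19.26667° W.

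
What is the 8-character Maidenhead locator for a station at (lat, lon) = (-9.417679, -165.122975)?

AI70kn59

Shift to the Maidenhead origin (180°W, 90°S): lon 14.87703, lat 80.58232.
Field (20°×10°, letters A–R): 14.87703/20 → 0 → A, 80.58232/10 → 8 → I; chars AI.
Square (2°×1°, digits 0–9): 14.87703/2 → 7, 0.58232/1 → 0; chars 70.
Subsquare (5′×2.5′, letters a–x): 0.87703/0.0833333 → 10 → k, 0.58232/0.0416667 → 13 → n; chars kn.
Extended square (30″×15″, digits 0–9): 0.04369/0.00833333 → 5, 0.04065/0.00416667 → 9; chars 59.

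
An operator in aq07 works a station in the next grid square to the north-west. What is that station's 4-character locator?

Longitude square 0; −1 → -1, wraps to 9, carry into field.
Longitude field A = 0; −1 → -1, wraps to 17 = R, wrapping around the antimeridian.
Latitude square 7; +1 → 8.

RQ98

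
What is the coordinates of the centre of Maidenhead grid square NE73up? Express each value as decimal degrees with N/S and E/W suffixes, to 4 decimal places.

Field N=13, E=4: +13·20° lon, +4·10° lat → SW at lon 80°, lat -50°.
Square 7, 3: +7·2° lon, +3·1° lat → SW at lon 94°, lat -47°.
Subsquare u=20, p=15: +20·0.0833333° lon, +15·0.0416667° lat → SW at lon 95.6667°, lat -46.375°.
Cell spans 0.0833333° lon × 0.0416667° lat. Centre is SW corner plus half of each.
latitude 46.3542° S, longitude 95.7083° E.

46.3542° S, 95.7083° E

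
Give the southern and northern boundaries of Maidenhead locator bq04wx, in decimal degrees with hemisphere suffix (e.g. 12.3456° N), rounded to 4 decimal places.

Field B=1, Q=16: +1·20° lon, +16·10° lat → SW at lon -160°, lat 70°.
Square 0, 4: +0·2° lon, +4·1° lat → SW at lon -160°, lat 74°.
Subsquare w=22, x=23: +22·0.0833333° lon, +23·0.0416667° lat → SW at lon -158.167°, lat 74.9583°.
Cell spans 0.0833333° lon × 0.0416667° lat.
south 74.9583° N, north 75.0000° N.

74.9583° N, 75.0000° N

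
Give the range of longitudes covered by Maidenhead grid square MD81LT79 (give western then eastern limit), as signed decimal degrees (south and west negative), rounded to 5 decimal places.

76.97500, 76.98333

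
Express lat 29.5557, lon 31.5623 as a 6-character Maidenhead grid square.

KL59sn

Offset from 180°W / 90°S: lon 211.5623°, lat 119.5557°.
Field: 211.5623/20 → 10 → K, 119.5557/10 → 11 → L; chars KL.
Square: 11.5623/2 → 5, 9.5557/1 → 9; chars 59.
Subsquare: 1.5623/0.0833333 → 18 → s, 0.5557/0.0416667 → 13 → n; chars sn.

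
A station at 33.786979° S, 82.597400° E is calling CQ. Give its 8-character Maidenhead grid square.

NF16hf11

Add 180° to longitude and 90° to latitude: 262.59740, 56.21302.
Field (20°×10°, letters A–R): lon ⌊262.59740/20⌋ = 13 → N; lat ⌊56.21302/10⌋ = 5 → F.
Square (2°×1°, digits 0–9): lon ⌊2.59740/2⌋ = 1; lat ⌊6.21302/1⌋ = 6.
Subsquare (5′×2.5′, letters a–x): lon ⌊0.59740/0.0833333⌋ = 7 → h; lat ⌊0.21302/0.0416667⌋ = 5 → f.
Extended square (30″×15″, digits 0–9): lon ⌊0.01407/0.00833333⌋ = 1; lat ⌊0.00469/0.00416667⌋ = 1.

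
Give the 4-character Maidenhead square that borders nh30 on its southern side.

NG39

Latitude square 0; −1 → -1, wraps to 9, carry into field.
Latitude field H = 7; −1 → 6 = G.
The longitude characters are unchanged.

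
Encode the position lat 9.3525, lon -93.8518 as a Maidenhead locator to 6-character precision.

EJ39bi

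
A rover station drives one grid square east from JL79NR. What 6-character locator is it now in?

Longitude subsquare n = 13; +1 → 14 = o.
The latitude characters are unchanged.

JL79or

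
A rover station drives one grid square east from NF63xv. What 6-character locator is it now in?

NF73av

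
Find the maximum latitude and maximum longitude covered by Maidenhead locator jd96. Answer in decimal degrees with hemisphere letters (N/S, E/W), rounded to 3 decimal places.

53.000° S, 20.000° E

Field J=9, D=3: +9·20° lon, +3·10° lat → SW at lon 0°, lat -60°.
Square 9, 6: +9·2° lon, +6·1° lat → SW at lon 18°, lat -54°.
Cell spans 2° lon × 1° lat. NE corner is SW corner plus one full cell.
latitude 53.000° S, longitude 20.000° E.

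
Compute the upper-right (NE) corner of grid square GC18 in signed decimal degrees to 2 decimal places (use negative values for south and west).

Field G=6, C=2: +6·20° lon, +2·10° lat → SW at lon -60°, lat -70°.
Square 1, 8: +1·2° lon, +8·1° lat → SW at lon -58°, lat -62°.
Cell spans 2° lon × 1° lat. NE corner is SW corner plus one full cell.
latitude -61.00, longitude -56.00.

-61.00, -56.00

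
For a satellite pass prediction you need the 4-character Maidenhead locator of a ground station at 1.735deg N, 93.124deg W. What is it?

EJ31

Offset from 180°W / 90°S: lon 86.88°, lat 91.73°.
Field (20°×10°, letters A–R): lon ⌊86.88/20⌋ = 4 → E; lat ⌊91.73/10⌋ = 9 → J.
Square (2°×1°, digits 0–9): lon ⌊6.88/2⌋ = 3; lat ⌊1.73/1⌋ = 1.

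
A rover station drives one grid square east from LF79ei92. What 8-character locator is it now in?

LF79fi02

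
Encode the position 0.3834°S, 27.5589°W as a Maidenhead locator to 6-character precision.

Shift to the Maidenhead origin (180°W, 90°S): lon 152.4411, lat 89.6166.
Field: 152.4411/20 → 7 → H, 89.6166/10 → 8 → I; chars HI.
Square: 12.4411/2 → 6, 9.6166/1 → 9; chars 69.
Subsquare: 0.4411/0.0833333 → 5 → f, 0.6166/0.0416667 → 14 → o; chars fo.

HI69fo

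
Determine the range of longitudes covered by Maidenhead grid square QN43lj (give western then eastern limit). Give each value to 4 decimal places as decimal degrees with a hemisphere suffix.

148.9167° E, 149.0000° E

Field Q=16, N=13: +16·20° lon, +13·10° lat → SW at lon 140°, lat 40°.
Square 4, 3: +4·2° lon, +3·1° lat → SW at lon 148°, lat 43°.
Subsquare l=11, j=9: +11·0.0833333° lon, +9·0.0416667° lat → SW at lon 148.917°, lat 43.375°.
Cell spans 0.0833333° lon × 0.0416667° lat.
west 148.9167° E, east 149.0000° E.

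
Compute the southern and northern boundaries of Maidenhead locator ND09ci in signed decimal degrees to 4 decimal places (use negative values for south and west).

-50.6667, -50.6250

Field N=13, D=3: +13·20° lon, +3·10° lat → SW at lon 80°, lat -60°.
Square 0, 9: +0·2° lon, +9·1° lat → SW at lon 80°, lat -51°.
Subsquare c=2, i=8: +2·0.0833333° lon, +8·0.0416667° lat → SW at lon 80.1667°, lat -50.6667°.
Cell spans 0.0833333° lon × 0.0416667° lat.
south -50.6667, north -50.6250.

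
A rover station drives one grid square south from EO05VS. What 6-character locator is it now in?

EO05vr

Latitude subsquare s = 18; −1 → 17 = r.
The longitude characters are unchanged.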